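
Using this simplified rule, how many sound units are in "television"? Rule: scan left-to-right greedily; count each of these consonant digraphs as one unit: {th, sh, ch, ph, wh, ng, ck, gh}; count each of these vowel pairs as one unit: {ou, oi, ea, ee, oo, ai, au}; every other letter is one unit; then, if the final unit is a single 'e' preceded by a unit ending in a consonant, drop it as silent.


Word: "television" (10 letters)
Left-to-right scan:
  1. 't' (letter)
  2. 'e' (letter)
  3. 'l' (letter)
  4. 'e' (letter)
  5. 'v' (letter)
  6. 'i' (letter)
  7. 's' (letter)
  8. 'i' (letter)
  9. 'o' (letter)
  10. 'n' (letter)
Units from scan: 10
Sound units = 10 units


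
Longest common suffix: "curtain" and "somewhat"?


Word 1: "curtain"
Word 2: "somewhat"
Comparing from end:
  Pos -1: 'n' != 't' (stop)
LCS = "" (length 0)


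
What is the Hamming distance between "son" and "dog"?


Comparing character by character (same length = 3):
  Pos 0: 's' vs 'd' !=
  Pos 1: 'o' vs 'o' =
  Pos 2: 'n' vs 'g' !=
Hamming distance = 2


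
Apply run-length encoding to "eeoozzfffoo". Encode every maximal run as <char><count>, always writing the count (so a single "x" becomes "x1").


String: "eeoozzfffoo"
Scanning for consecutive runs:
  'e' x 2
  'o' x 2
  'z' x 2
  'f' x 3
  'o' x 2
RLE = "e2o2z2f3o2"


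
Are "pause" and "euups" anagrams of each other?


Word 1: "pause" → sorted: aepsu
Word 2: "euups" → sorted: epsuu
Same letters? aepsu != epsuu
Anagram = No


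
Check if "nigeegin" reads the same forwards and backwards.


Word: "nigeegin"
Reversed: "nigeegin"
Forward == Backward? nigeegin == nigeegin
Palindrome = Yes


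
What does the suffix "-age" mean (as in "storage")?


Suffix: -age
Example: storage = store + -age, with a spelling change
Meaning = result / collection


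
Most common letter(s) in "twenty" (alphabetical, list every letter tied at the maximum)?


Word: "twenty"
Letter counts:
  'e': 1
  'n': 1
  't': 2
  'w': 1
  'y': 1
Maximum count = 2
Most frequent = 't' (2 times each)


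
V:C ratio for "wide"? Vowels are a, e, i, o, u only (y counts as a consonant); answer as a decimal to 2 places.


Word: "wide"
Vowels (a,e,i,o,u): 2
Consonants: 2
Ratio = 2/2
= 1.00


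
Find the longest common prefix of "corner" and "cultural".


Word 1: "corner"
Word 2: "cultural"
Comparing from start:
  Pos 0: 'c' == 'c'
  Pos 1: 'o' != 'u' (stop)
LCP = "c" (length 1)


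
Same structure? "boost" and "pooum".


Pattern of "boost": [0, 1, 1, 2, 3]
Pattern of "pooum": [0, 1, 1, 2, 3]
Patterns match
Same pattern = Yes


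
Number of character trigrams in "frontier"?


Word: "frontier" (length 8)
Number of 3-grams = length - 3 + 1 = 8 - 3 + 1
= 6


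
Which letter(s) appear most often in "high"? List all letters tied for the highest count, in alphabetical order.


Word: "high"
Letter counts:
  'g': 1
  'h': 2
  'i': 1
Maximum count = 2
Most frequent = 'h' (2 times each)


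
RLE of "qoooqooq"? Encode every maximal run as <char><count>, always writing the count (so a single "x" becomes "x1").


String: "qoooqooq"
Scanning for consecutive runs:
  'q' x 1
  'o' x 3
  'q' x 1
  'o' x 2
  'q' x 1
RLE = "q1o3q1o2q1"


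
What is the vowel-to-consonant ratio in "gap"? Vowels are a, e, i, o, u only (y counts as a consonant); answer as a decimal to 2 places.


Word: "gap"
Vowels (a,e,i,o,u): 1
Consonants: 2
Ratio = 1/2
= 0.50


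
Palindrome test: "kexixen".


Word: "kexixen"
Reversed: "nexixek"
Forward == Backward? kexixen != nexixek
Palindrome = No


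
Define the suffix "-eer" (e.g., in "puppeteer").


Suffix: -eer
As in: puppeteer -> puppet + -eer
Meaning = one who is concerned with


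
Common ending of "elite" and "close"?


Word 1: "elite"
Word 2: "close"
Comparing from end:
  Pos -1: 'e' == 'e'
  Pos -2: 't' != 's' (stop)
LCS = "e" (length 1)


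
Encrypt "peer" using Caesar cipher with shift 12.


Word: "peer"
Shift: 12
Each letter → (letter + shift) mod 26:
  'p' (15) + 12 = 1 → 'b'
  'e' (4) + 12 = 16 → 'q'
  'e' (4) + 12 = 16 → 'q'
  'r' (17) + 12 = 3 → 'd'
Result = "bqqd"


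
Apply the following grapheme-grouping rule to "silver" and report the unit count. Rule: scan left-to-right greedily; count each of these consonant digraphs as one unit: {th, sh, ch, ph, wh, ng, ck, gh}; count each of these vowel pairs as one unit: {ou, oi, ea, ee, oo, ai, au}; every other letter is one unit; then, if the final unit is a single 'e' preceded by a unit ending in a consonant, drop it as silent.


Word: "silver" (6 letters)
Left-to-right scan:
  1. 's' (letter)
  2. 'i' (letter)
  3. 'l' (letter)
  4. 'v' (letter)
  5. 'e' (letter)
  6. 'r' (letter)
Units from scan: 6
Sound units = 6 units


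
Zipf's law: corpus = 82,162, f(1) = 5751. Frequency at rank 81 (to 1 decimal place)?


Zipf's law: f(r) = f(1) / r
f(1) = 5751
f(81) = 5751 / 81
= 71.0 occurrences


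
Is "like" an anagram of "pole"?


Word 1: "pole" → sorted: elop
Word 2: "like" → sorted: eikl
Same letters? elop != eikl
Anagram = No


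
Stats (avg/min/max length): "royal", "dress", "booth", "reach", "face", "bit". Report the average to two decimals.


Lengths: "royal"=5, "dress"=5, "booth"=5, "reach"=5, "face"=4, "bit"=3
Sum = 27, Count = 6
Average = 27/6 = 4.50
= avg=4.50, min=3, max=5


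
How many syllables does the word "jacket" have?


Word: "jacket"
Syllable breakdown: jack / et
Counting: 2 parts
= 2 syllables


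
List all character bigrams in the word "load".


Word: "load" (length 4)
Number of bigrams = 4 - 2 + 1 = 3
  Position 0: "lo"
  Position 1: "oa"
  Position 2: "ad"
Bigrams = "lo", "oa", "ad"


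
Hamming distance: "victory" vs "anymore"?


Comparing character by character (same length = 7):
  Pos 0: 'v' vs 'a' !=
  Pos 1: 'i' vs 'n' !=
  Pos 2: 'c' vs 'y' !=
  Pos 3: 't' vs 'm' !=
  Pos 4: 'o' vs 'o' =
  Pos 5: 'r' vs 'r' =
  Pos 6: 'y' vs 'e' !=
Hamming distance = 5


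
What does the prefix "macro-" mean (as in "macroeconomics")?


Prefix: macro-
Example: macroeconomics (macro- + economics)
Meaning = large


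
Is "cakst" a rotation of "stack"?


Word: "stack", Candidate: "cakst"
Method: check if candidate is substring of word+word
"stackstack" contains "cakst"? No
Is rotation = No


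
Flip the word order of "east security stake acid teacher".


Original: "east security stake acid teacher"
Words (1..n): east | security | stake | acid | teacher
Reversed (n..1): teacher | acid | stake | security | east
Result = "teacher acid stake security east"


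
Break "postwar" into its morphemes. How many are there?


Word: "postwar"
Morphemes: post- / war
Each morpheme carries meaning
= 2 morphemes


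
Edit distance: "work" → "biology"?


Word 1: "work" (length 4)
Word 2: "biology" (length 7)
One optimal edit sequence (insert/delete/substitute each cost 1):
  1. insert 'b'  (+1)
  2. insert 'i'  (+1)
  3. insert 'o'  (+1)
  4. substitute 'w' -> 'l'  (+1)
  5. keep 'o'
  6. substitute 'r' -> 'g'  (+1)
  7. substitute 'k' -> 'y'  (+1)
Total edit operations: 6
Edit distance = 6


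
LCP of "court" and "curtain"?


Word 1: "court"
Word 2: "curtain"
Comparing from start:
  Pos 0: 'c' == 'c'
  Pos 1: 'o' != 'u' (stop)
LCP = "c" (length 1)


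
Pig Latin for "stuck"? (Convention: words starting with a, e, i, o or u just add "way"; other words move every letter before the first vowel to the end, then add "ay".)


Word: "stuck"
Starts with consonant(s) → move to end, add 'ay'
Consonant cluster: "st"
Pig Latin = "uckstay"


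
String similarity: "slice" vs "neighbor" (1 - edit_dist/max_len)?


Word 1: "slice" (length 5)
Word 2: "neighbor" (length 8)
One optimal edit sequence:
  1. substitute 's' -> 'n'  (+1)
  2. substitute 'l' -> 'e'  (+1)
  3. keep 'i'
  4. insert 'g'  (+1)
  5. insert 'h'  (+1)
  6. insert 'b'  (+1)
  7. substitute 'c' -> 'o'  (+1)
  8. substitute 'e' -> 'r'  (+1)
Edit distance = 7
Max length = max(5, 8) = 8
Similarity = 1 - 7/8
= 0.1250


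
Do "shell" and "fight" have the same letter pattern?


Pattern of "shell": [0, 1, 2, 3, 3]
Pattern of "fight": [0, 1, 2, 3, 4]
Patterns do not match
Same pattern = No


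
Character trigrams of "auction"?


Word: "auction" (length 7)
Number of trigrams = 7 - 3 + 1 = 5
  Position 0: "auc"
  Position 1: "uct"
  Position 2: "cti"
  Position 3: "tio"
  Position 4: "ion"
Trigrams = "auc", "uct", "cti", "tio", "ion"


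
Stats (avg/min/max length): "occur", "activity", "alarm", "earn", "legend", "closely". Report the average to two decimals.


Lengths: "occur"=5, "activity"=8, "alarm"=5, "earn"=4, "legend"=6, "closely"=7
Sum = 35, Count = 6
Average = 35/6 = 5.83
= avg=5.83, min=4, max=8


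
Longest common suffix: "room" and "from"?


Word 1: "room"
Word 2: "from"
Comparing from end:
  Pos -1: 'm' == 'm'
  Pos -2: 'o' == 'o'
  Pos -3: 'o' != 'r' (stop)
LCS = "om" (length 2)


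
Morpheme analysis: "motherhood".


Word: "motherhood"
Morphemes: mother | -hood
Each morpheme carries meaning
= 2 morphemes


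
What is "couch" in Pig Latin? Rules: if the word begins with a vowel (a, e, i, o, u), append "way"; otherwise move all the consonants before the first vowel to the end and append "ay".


Word: "couch"
Starts with consonant(s) → move to end, add 'ay'
Consonant cluster: "c"
Pig Latin = "ouchcay"


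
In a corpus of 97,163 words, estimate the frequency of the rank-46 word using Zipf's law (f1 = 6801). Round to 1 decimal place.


Zipf's law: f(r) = f(1) / r
f(1) = 6801
f(46) = 6801 / 46
= 147.8 occurrences


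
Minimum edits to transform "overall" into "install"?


Word 1: "overall" (length 7)
Word 2: "install" (length 7)
One optimal edit sequence (insert/delete/substitute each cost 1):
  1. substitute 'o' -> 'i'  (+1)
  2. substitute 'v' -> 'n'  (+1)
  3. substitute 'e' -> 's'  (+1)
  4. substitute 'r' -> 't'  (+1)
  5. keep 'a'
  6. keep 'l'
  7. keep 'l'
Total edit operations: 4
Edit distance = 4


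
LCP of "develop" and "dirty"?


Word 1: "develop"
Word 2: "dirty"
Comparing from start:
  Pos 0: 'd' == 'd'
  Pos 1: 'e' != 'i' (stop)
LCP = "d" (length 1)


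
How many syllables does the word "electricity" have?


Word: "electricity"
Syllable breakdown: e | lec | tric | i | ty
Counting: 5 parts
= 5 syllables


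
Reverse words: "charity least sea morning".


Original: "charity least sea morning"
Words (1..n): charity | least | sea | morning
Reversed (n..1): morning | sea | least | charity
Result = "morning sea least charity"


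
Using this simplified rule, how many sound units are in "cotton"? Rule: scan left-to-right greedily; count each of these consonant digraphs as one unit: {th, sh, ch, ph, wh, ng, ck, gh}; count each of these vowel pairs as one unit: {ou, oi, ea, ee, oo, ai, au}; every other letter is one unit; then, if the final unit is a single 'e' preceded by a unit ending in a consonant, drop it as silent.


Word: "cotton" (6 letters)
Left-to-right scan:
  (1) 'c' (letter)
  (2) 'o' (letter)
  (3) 't' (letter)
  (4) 't' (letter)
  (5) 'o' (letter)
  (6) 'n' (letter)
Units from scan: 6
Sound units = 6 units


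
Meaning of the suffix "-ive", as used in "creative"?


Suffix: -ive
Example: creative (create + -ive, with a spelling change)
Meaning = tending to


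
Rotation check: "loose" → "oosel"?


Word: "loose", Candidate: "oosel"
Method: check if candidate is substring of word+word
"looseloose" contains "oosel"? Yes
Is rotation = Yes


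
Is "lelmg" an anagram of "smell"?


Word 1: "smell" → sorted: ellms
Word 2: "lelmg" → sorted: egllm
Same letters? ellms != egllm
Anagram = No


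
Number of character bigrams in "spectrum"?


Word: "spectrum" (length 8)
Number of 2-grams = length - 2 + 1 = 8 - 2 + 1
= 7


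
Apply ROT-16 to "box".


Word: "box"
Shift: 16
Each letter → (letter + shift) mod 26:
  'b' (1) + 16 = 17 → 'r'
  'o' (14) + 16 = 4 → 'e'
  'x' (23) + 16 = 13 → 'n'
Result = "ren"


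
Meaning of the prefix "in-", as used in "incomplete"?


Prefix: in-
Example: incomplete = in- + complete
Meaning = not / into


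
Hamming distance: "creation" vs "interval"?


Comparing character by character (same length = 8):
  Pos 0: 'c' vs 'i' !=
  Pos 1: 'r' vs 'n' !=
  Pos 2: 'e' vs 't' !=
  Pos 3: 'a' vs 'e' !=
  Pos 4: 't' vs 'r' !=
  Pos 5: 'i' vs 'v' !=
  Pos 6: 'o' vs 'a' !=
  Pos 7: 'n' vs 'l' !=
Hamming distance = 8


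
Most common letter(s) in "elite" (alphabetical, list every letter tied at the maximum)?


Word: "elite"
Letter counts:
  'e': 2
  'i': 1
  'l': 1
  't': 1
Maximum count = 2
Most frequent = 'e' (2 times each)


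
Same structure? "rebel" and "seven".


Pattern of "rebel": [0, 1, 2, 1, 3]
Pattern of "seven": [0, 1, 2, 1, 3]
Patterns match
Same pattern = Yes


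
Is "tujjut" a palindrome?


Word: "tujjut"
Reversed: "tujjut"
Forward == Backward? tujjut == tujjut
Palindrome = Yes


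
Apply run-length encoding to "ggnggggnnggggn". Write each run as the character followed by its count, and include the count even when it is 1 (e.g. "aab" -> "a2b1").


String: "ggnggggnnggggn"
Scanning for consecutive runs:
  'g' x 2
  'n' x 1
  'g' x 4
  'n' x 2
  'g' x 4
  'n' x 1
RLE = "g2n1g4n2g4n1"


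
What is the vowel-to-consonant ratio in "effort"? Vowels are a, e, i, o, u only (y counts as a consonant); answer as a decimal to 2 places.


Word: "effort"
Vowels (a,e,i,o,u): 2
Consonants: 4
Ratio = 2/4
= 0.50


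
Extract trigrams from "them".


Word: "them" (length 4)
Number of trigrams = 4 - 3 + 1 = 2
  Position 0: "the"
  Position 1: "hem"
Trigrams = "the", "hem"


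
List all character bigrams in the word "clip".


Word: "clip" (length 4)
Number of bigrams = 4 - 2 + 1 = 3
  Position 0: "cl"
  Position 1: "li"
  Position 2: "ip"
Bigrams = "cl", "li", "ip"


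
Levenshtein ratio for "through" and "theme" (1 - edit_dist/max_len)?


Word 1: "through" (length 7)
Word 2: "theme" (length 5)
One optimal edit sequence:
  1. keep 't'
  2. keep 'h'
  3. delete 'r'  (+1)
  4. delete 'o'  (+1)
  5. substitute 'u' -> 'e'  (+1)
  6. substitute 'g' -> 'm'  (+1)
  7. substitute 'h' -> 'e'  (+1)
Edit distance = 5
Max length = max(7, 5) = 7
Similarity = 1 - 5/7
= 0.2857


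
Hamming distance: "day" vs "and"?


Comparing character by character (same length = 3):
  Pos 0: 'd' vs 'a' !=
  Pos 1: 'a' vs 'n' !=
  Pos 2: 'y' vs 'd' !=
Hamming distance = 3


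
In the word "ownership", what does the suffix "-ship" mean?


Suffix: -ship
Example: ownership = owner + -ship
Meaning = state / position


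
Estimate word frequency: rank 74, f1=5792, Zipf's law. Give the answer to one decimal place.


Zipf's law: f(r) = f(1) / r
f(1) = 5792
f(74) = 5792 / 74
= 78.3 occurrences


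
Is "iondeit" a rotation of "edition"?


Word: "edition", Candidate: "iondeit"
Method: check if candidate is substring of word+word
"editionedition" contains "iondeit"? No
Is rotation = No


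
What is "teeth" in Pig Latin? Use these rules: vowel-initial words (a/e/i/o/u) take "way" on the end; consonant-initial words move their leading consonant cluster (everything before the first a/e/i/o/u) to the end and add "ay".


Word: "teeth"
Starts with consonant(s) → move to end, add 'ay'
Consonant cluster: "t"
Pig Latin = "eethtay"


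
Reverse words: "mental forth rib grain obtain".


Original: "mental forth rib grain obtain"
Words (1..n): mental | forth | rib | grain | obtain
Reversed (n..1): obtain | grain | rib | forth | mental
Result = "obtain grain rib forth mental"


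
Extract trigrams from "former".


Word: "former" (length 6)
Number of trigrams = 6 - 3 + 1 = 4
  Position 0: "for"
  Position 1: "orm"
  Position 2: "rme"
  Position 3: "mer"
Trigrams = "for", "orm", "rme", "mer"


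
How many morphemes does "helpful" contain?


Word: "helpful"
Morphemes: help / -ful
Each morpheme carries meaning
= 2 morphemes


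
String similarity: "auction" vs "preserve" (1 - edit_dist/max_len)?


Word 1: "auction" (length 7)
Word 2: "preserve" (length 8)
One optimal edit sequence:
  1. insert 'p'  (+1)
  2. substitute 'a' -> 'r'  (+1)
  3. substitute 'u' -> 'e'  (+1)
  4. substitute 'c' -> 's'  (+1)
  5. substitute 't' -> 'e'  (+1)
  6. substitute 'i' -> 'r'  (+1)
  7. substitute 'o' -> 'v'  (+1)
  8. substitute 'n' -> 'e'  (+1)
Edit distance = 8
Max length = max(7, 8) = 8
Similarity = 1 - 8/8
= 0.0000


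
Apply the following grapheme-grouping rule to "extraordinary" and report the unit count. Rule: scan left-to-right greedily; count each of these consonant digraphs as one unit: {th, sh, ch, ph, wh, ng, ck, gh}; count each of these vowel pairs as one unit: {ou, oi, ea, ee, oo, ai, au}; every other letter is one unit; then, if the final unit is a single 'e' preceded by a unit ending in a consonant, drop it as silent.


Word: "extraordinary" (13 letters)
Left-to-right scan:
  1. 'e' (letter)
  2. 'x' (letter)
  3. 't' (letter)
  4. 'r' (letter)
  5. 'a' (letter)
  6. 'o' (letter)
  7. 'r' (letter)
  8. 'd' (letter)
  9. 'i' (letter)
  10. 'n' (letter)
  11. 'a' (letter)
  12. 'r' (letter)
  13. 'y' (letter)
Units from scan: 13
Sound units = 13 units


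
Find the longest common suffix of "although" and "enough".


Word 1: "although"
Word 2: "enough"
Comparing from end:
  Pos -1: 'h' == 'h'
  Pos -2: 'g' == 'g'
  Pos -3: 'u' == 'u'
  Pos -4: 'o' == 'o'
  Pos -5: 'h' != 'n' (stop)
LCS = "ough" (length 4)


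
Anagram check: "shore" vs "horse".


Word 1: "shore" → sorted: ehors
Word 2: "horse" → sorted: ehors
Same letters? ehors == ehors
Anagram = Yes


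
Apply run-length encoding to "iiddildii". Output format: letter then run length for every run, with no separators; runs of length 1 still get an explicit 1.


String: "iiddildii"
Scanning for consecutive runs:
  'i' x 2
  'd' x 2
  'i' x 1
  'l' x 1
  'd' x 1
  'i' x 2
RLE = "i2d2i1l1d1i2"


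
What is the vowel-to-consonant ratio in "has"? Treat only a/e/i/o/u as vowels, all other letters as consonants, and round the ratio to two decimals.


Word: "has"
Vowels (a,e,i,o,u): 1
Consonants: 2
Ratio = 1/2
= 0.50


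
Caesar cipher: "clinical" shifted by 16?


Word: "clinical"
Shift: 16
Each letter → (letter + shift) mod 26:
  'c' (2) + 16 = 18 → 's'
  'l' (11) + 16 = 1 → 'b'
  'i' (8) + 16 = 24 → 'y'
  'n' (13) + 16 = 3 → 'd'
  'i' (8) + 16 = 24 → 'y'
  'c' (2) + 16 = 18 → 's'
  'a' (0) + 16 = 16 → 'q'
  'l' (11) + 16 = 1 → 'b'
Result = "sbydysqb"


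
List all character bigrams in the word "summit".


Word: "summit" (length 6)
Number of bigrams = 6 - 2 + 1 = 5
  Position 0: "su"
  Position 1: "um"
  Position 2: "mm"
  Position 3: "mi"
  Position 4: "it"
Bigrams = "su", "um", "mm", "mi", "it"


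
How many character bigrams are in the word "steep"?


Word: "steep" (length 5)
Number of 2-grams = length - 2 + 1 = 5 - 2 + 1
= 4


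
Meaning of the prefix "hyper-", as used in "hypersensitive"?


Prefix: hyper-
Example: hypersensitive (hyper- + sensitive)
Meaning = over / excessive


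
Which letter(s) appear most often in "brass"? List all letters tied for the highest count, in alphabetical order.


Word: "brass"
Letter counts:
  'a': 1
  'b': 1
  'r': 1
  's': 2
Maximum count = 2
Most frequent = 's' (2 times each)


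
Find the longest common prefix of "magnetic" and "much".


Word 1: "magnetic"
Word 2: "much"
Comparing from start:
  Pos 0: 'm' == 'm'
  Pos 1: 'a' != 'u' (stop)
LCP = "m" (length 1)


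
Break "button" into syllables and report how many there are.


Word: "button"
Syllable breakdown: but | ton
Counting: 2 parts
= 2 syllables


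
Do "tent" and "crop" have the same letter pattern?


Pattern of "tent": [0, 1, 2, 0]
Pattern of "crop": [0, 1, 2, 3]
Patterns do not match
Same pattern = No


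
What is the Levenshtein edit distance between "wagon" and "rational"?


Word 1: "wagon" (length 5)
Word 2: "rational" (length 8)
One optimal edit sequence (insert/delete/substitute each cost 1):
  1. substitute 'w' -> 'r'  (+1)
  2. keep 'a'
  3. insert 't'  (+1)
  4. substitute 'g' -> 'i'  (+1)
  5. keep 'o'
  6. keep 'n'
  7. insert 'a'  (+1)
  8. insert 'l'  (+1)
Total edit operations: 5
Edit distance = 5


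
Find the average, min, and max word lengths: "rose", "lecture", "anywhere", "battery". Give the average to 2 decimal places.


Lengths: "rose"=4, "lecture"=7, "anywhere"=8, "battery"=7
Sum = 26, Count = 4
Average = 26/4 = 6.50
= avg=6.50, min=4, max=8


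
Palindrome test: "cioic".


Word: "cioic"
Reversed: "cioic"
Forward == Backward? cioic == cioic
Palindrome = Yes


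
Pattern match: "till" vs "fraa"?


Pattern of "till": [0, 1, 2, 2]
Pattern of "fraa": [0, 1, 2, 2]
Patterns match
Same pattern = Yes


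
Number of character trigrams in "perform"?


Word: "perform" (length 7)
Number of 3-grams = length - 3 + 1 = 7 - 3 + 1
= 5


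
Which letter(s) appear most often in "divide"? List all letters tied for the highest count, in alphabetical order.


Word: "divide"
Letter counts:
  'd': 2
  'e': 1
  'i': 2
  'v': 1
Maximum count = 2
Most frequent = 'd', 'i' (2 times each)


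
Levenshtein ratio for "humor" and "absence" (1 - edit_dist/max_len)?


Word 1: "humor" (length 5)
Word 2: "absence" (length 7)
One optimal edit sequence:
  1. insert 'a'  (+1)
  2. insert 'b'  (+1)
  3. substitute 'h' -> 's'  (+1)
  4. substitute 'u' -> 'e'  (+1)
  5. substitute 'm' -> 'n'  (+1)
  6. substitute 'o' -> 'c'  (+1)
  7. substitute 'r' -> 'e'  (+1)
Edit distance = 7
Max length = max(5, 7) = 7
Similarity = 1 - 7/7
= 0.0000


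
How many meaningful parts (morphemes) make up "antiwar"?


Word: "antiwar"
Morphemes: anti- / war
Each morpheme carries meaning
= 2 morphemes


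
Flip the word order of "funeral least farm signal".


Original: "funeral least farm signal"
Words (1..n): funeral | least | farm | signal
Reversed (n..1): signal | farm | least | funeral
Result = "signal farm least funeral"


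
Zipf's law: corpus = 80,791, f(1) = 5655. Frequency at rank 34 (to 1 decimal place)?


Zipf's law: f(r) = f(1) / r
f(1) = 5655
f(34) = 5655 / 34
= 166.3 occurrences


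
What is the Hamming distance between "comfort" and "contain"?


Comparing character by character (same length = 7):
  Pos 0: 'c' vs 'c' =
  Pos 1: 'o' vs 'o' =
  Pos 2: 'm' vs 'n' !=
  Pos 3: 'f' vs 't' !=
  Pos 4: 'o' vs 'a' !=
  Pos 5: 'r' vs 'i' !=
  Pos 6: 't' vs 'n' !=
Hamming distance = 5


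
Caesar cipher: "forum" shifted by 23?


Word: "forum"
Shift: 23
Each letter → (letter + shift) mod 26:
  'f' (5) + 23 = 2 → 'c'
  'o' (14) + 23 = 11 → 'l'
  'r' (17) + 23 = 14 → 'o'
  'u' (20) + 23 = 17 → 'r'
  'm' (12) + 23 = 9 → 'j'
Result = "clorj"


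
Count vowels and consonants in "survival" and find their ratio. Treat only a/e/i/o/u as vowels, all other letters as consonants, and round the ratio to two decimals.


Word: "survival"
Vowels (a,e,i,o,u): 3
Consonants: 5
Ratio = 3/5
= 0.60


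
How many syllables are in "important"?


Word: "important"
Syllable breakdown: im / por / tant
Counting: 3 parts
= 3 syllables


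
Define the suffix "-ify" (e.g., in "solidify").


Suffix: -ify
As in: solidify -> solid + -ify
Meaning = to make


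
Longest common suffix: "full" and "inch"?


Word 1: "full"
Word 2: "inch"
Comparing from end:
  Pos -1: 'l' != 'h' (stop)
LCS = "" (length 0)


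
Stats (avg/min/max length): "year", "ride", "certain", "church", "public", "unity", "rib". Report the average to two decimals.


Lengths: "year"=4, "ride"=4, "certain"=7, "church"=6, "public"=6, "unity"=5, "rib"=3
Sum = 35, Count = 7
Average = 35/7 = 5.00
= avg=5.00, min=3, max=7


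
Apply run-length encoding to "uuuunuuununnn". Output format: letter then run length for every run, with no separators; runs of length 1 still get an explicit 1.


String: "uuuunuuununnn"
Scanning for consecutive runs:
  'u' x 4
  'n' x 1
  'u' x 3
  'n' x 1
  'u' x 1
  'n' x 3
RLE = "u4n1u3n1u1n3"


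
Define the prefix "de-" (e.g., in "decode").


Prefix: de-
Example: decode = de- + code
Meaning = remove / reverse


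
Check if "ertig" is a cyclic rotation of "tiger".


Word: "tiger", Candidate: "ertig"
Method: check if candidate is substring of word+word
"tigertiger" contains "ertig"? Yes
Is rotation = Yes


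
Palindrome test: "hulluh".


Word: "hulluh"
Reversed: "hulluh"
Forward == Backward? hulluh == hulluh
Palindrome = Yes


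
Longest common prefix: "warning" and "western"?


Word 1: "warning"
Word 2: "western"
Comparing from start:
  Pos 0: 'w' == 'w'
  Pos 1: 'a' != 'e' (stop)
LCP = "w" (length 1)


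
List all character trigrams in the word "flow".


Word: "flow" (length 4)
Number of trigrams = 4 - 3 + 1 = 2
  Position 0: "flo"
  Position 1: "low"
Trigrams = "flo", "low"


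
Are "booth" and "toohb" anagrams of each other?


Word 1: "booth" → sorted: bhoot
Word 2: "toohb" → sorted: bhoot
Same letters? bhoot == bhoot
Anagram = Yes


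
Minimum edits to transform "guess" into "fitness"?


Word 1: "guess" (length 5)
Word 2: "fitness" (length 7)
One optimal edit sequence (insert/delete/substitute each cost 1):
  1. insert 'f'  (+1)
  2. insert 'i'  (+1)
  3. substitute 'g' -> 't'  (+1)
  4. substitute 'u' -> 'n'  (+1)
  5. keep 'e'
  6. keep 's'
  7. keep 's'
Total edit operations: 4
Edit distance = 4


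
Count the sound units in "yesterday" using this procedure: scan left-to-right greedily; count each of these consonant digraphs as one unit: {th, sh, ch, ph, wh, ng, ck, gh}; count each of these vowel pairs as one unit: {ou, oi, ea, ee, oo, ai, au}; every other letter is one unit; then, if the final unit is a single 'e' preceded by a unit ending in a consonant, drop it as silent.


Word: "yesterday" (9 letters)
Left-to-right scan:
  [1] 'y' (letter)
  [2] 'e' (letter)
  [3] 's' (letter)
  [4] 't' (letter)
  [5] 'e' (letter)
  [6] 'r' (letter)
  [7] 'd' (letter)
  [8] 'a' (letter)
  [9] 'y' (letter)
Units from scan: 9
Sound units = 9 units


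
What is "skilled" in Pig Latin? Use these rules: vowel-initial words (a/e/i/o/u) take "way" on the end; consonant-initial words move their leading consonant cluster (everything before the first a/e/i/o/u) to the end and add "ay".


Word: "skilled"
Starts with consonant(s) → move to end, add 'ay'
Consonant cluster: "sk"
Pig Latin = "illedskay"


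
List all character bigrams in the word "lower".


Word: "lower" (length 5)
Number of bigrams = 5 - 2 + 1 = 4
  Position 0: "lo"
  Position 1: "ow"
  Position 2: "we"
  Position 3: "er"
Bigrams = "lo", "ow", "we", "er"


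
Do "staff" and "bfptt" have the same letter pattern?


Pattern of "staff": [0, 1, 2, 3, 3]
Pattern of "bfptt": [0, 1, 2, 3, 3]
Patterns match
Same pattern = Yes


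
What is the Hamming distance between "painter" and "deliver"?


Comparing character by character (same length = 7):
  Pos 0: 'p' vs 'd' !=
  Pos 1: 'a' vs 'e' !=
  Pos 2: 'i' vs 'l' !=
  Pos 3: 'n' vs 'i' !=
  Pos 4: 't' vs 'v' !=
  Pos 5: 'e' vs 'e' =
  Pos 6: 'r' vs 'r' =
Hamming distance = 5


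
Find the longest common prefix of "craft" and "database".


Word 1: "craft"
Word 2: "database"
Comparing from start:
  Pos 0: 'c' != 'd' (stop)
LCP = "" (length 0)


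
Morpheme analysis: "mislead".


Word: "mislead"
Morphemes: mis- | lead
Each morpheme carries meaning
= 2 morphemes


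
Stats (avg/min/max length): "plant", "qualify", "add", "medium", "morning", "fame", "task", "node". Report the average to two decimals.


Lengths: "plant"=5, "qualify"=7, "add"=3, "medium"=6, "morning"=7, "fame"=4, "task"=4, "node"=4
Sum = 40, Count = 8
Average = 40/8 = 5.00
= avg=5.00, min=3, max=7


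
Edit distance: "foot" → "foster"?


Word 1: "foot" (length 4)
Word 2: "foster" (length 6)
One optimal edit sequence (insert/delete/substitute each cost 1):
  1. keep 'f'
  2. keep 'o'
  3. substitute 'o' -> 's'  (+1)
  4. keep 't'
  5. insert 'e'  (+1)
  6. insert 'r'  (+1)
Total edit operations: 3
Edit distance = 3


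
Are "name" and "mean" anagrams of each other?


Word 1: "name" → sorted: aemn
Word 2: "mean" → sorted: aemn
Same letters? aemn == aemn
Anagram = Yes


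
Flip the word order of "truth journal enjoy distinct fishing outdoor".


Original: "truth journal enjoy distinct fishing outdoor"
Words (1..n): truth | journal | enjoy | distinct | fishing | outdoor
Reversed (n..1): outdoor | fishing | distinct | enjoy | journal | truth
Result = "outdoor fishing distinct enjoy journal truth"


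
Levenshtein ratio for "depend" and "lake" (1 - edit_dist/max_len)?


Word 1: "depend" (length 6)
Word 2: "lake" (length 4)
One optimal edit sequence:
  1. substitute 'd' -> 'l'  (+1)
  2. substitute 'e' -> 'a'  (+1)
  3. substitute 'p' -> 'k'  (+1)
  4. keep 'e'
  5. delete 'n'  (+1)
  6. delete 'd'  (+1)
Edit distance = 5
Max length = max(6, 4) = 6
Similarity = 1 - 5/6
= 0.1667


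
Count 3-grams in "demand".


Word: "demand" (length 6)
Number of 3-grams = length - 3 + 1 = 6 - 3 + 1
= 4


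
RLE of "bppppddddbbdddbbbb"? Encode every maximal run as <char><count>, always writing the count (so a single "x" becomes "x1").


String: "bppppddddbbdddbbbb"
Scanning for consecutive runs:
  'b' x 1
  'p' x 4
  'd' x 4
  'b' x 2
  'd' x 3
  'b' x 4
RLE = "b1p4d4b2d3b4"


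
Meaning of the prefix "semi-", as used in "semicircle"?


Prefix: semi-
Example: semicircle = semi- + circle
Meaning = half


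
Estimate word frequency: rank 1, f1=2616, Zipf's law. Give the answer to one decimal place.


Zipf's law: f(r) = f(1) / r
f(1) = 2616
f(1) = 2616 / 1
= 2616.0 occurrences


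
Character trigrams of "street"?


Word: "street" (length 6)
Number of trigrams = 6 - 3 + 1 = 4
  Position 0: "str"
  Position 1: "tre"
  Position 2: "ree"
  Position 3: "eet"
Trigrams = "str", "tre", "ree", "eet"


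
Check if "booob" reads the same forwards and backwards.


Word: "booob"
Reversed: "booob"
Forward == Backward? booob == booob
Palindrome = Yes


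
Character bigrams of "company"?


Word: "company" (length 7)
Number of bigrams = 7 - 2 + 1 = 6
  Position 0: "co"
  Position 1: "om"
  Position 2: "mp"
  Position 3: "pa"
  Position 4: "an"
  Position 5: "ny"
Bigrams = "co", "om", "mp", "pa", "an", "ny"


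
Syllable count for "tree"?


Word: "tree"
Syllable breakdown: tree
Counting: 1 part
= 1 syllable


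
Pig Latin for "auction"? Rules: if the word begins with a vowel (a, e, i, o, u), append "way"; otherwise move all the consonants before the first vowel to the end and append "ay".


Word: "auction"
Starts with vowel → add 'way'
Pig Latin = "auctionway"


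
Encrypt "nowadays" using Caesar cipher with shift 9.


Word: "nowadays"
Shift: 9
Each letter → (letter + shift) mod 26:
  'n' (13) + 9 = 22 → 'w'
  'o' (14) + 9 = 23 → 'x'
  'w' (22) + 9 = 5 → 'f'
  'a' (0) + 9 = 9 → 'j'
  'd' (3) + 9 = 12 → 'm'
  'a' (0) + 9 = 9 → 'j'
  'y' (24) + 9 = 7 → 'h'
  's' (18) + 9 = 1 → 'b'
Result = "wxfjmjhb"


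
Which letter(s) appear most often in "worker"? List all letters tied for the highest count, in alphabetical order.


Word: "worker"
Letter counts:
  'e': 1
  'k': 1
  'o': 1
  'r': 2
  'w': 1
Maximum count = 2
Most frequent = 'r' (2 times each)


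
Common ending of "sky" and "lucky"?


Word 1: "sky"
Word 2: "lucky"
Comparing from end:
  Pos -1: 'y' == 'y'
  Pos -2: 'k' == 'k'
  Pos -3: 's' != 'c' (stop)
LCS = "ky" (length 2)


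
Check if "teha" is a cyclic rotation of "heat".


Word: "heat", Candidate: "teha"
Method: check if candidate is substring of word+word
"heatheat" contains "teha"? No
Is rotation = No


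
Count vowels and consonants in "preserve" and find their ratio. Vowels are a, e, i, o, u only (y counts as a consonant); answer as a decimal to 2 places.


Word: "preserve"
Vowels (a,e,i,o,u): 3
Consonants: 5
Ratio = 3/5
= 0.60


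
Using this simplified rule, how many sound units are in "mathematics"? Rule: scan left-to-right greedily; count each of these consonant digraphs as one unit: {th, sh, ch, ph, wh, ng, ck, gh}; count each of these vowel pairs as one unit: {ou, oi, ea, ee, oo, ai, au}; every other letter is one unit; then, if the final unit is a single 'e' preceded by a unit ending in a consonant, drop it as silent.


Word: "mathematics" (11 letters)
Left-to-right scan:
  1. 'm' (letter)
  2. 'a' (letter)
  3. 'th' (digraph)
  4. 'e' (letter)
  5. 'm' (letter)
  6. 'a' (letter)
  7. 't' (letter)
  8. 'i' (letter)
  9. 'c' (letter)
  10. 's' (letter)
Units from scan: 10
Sound units = 10 units


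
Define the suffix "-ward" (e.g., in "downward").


Suffix: -ward
As in: downward -> down + -ward
Meaning = in the direction of


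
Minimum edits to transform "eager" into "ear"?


Word 1: "eager" (length 5)
Word 2: "ear" (length 3)
One optimal edit sequence (insert/delete/substitute each cost 1):
  1. keep 'e'
  2. keep 'a'
  3. delete 'g'  (+1)
  4. delete 'e'  (+1)
  5. keep 'r'
Total edit operations: 2
Edit distance = 2


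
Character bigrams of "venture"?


Word: "venture" (length 7)
Number of bigrams = 7 - 2 + 1 = 6
  Position 0: "ve"
  Position 1: "en"
  Position 2: "nt"
  Position 3: "tu"
  Position 4: "ur"
  Position 5: "re"
Bigrams = "ve", "en", "nt", "tu", "ur", "re"


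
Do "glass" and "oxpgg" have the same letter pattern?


Pattern of "glass": [0, 1, 2, 3, 3]
Pattern of "oxpgg": [0, 1, 2, 3, 3]
Patterns match
Same pattern = Yes


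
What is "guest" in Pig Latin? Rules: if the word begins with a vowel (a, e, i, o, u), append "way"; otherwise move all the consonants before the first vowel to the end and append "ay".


Word: "guest"
Starts with consonant(s) → move to end, add 'ay'
Consonant cluster: "g"
Pig Latin = "uestgay"


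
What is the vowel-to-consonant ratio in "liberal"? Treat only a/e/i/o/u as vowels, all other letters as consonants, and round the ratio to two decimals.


Word: "liberal"
Vowels (a,e,i,o,u): 3
Consonants: 4
Ratio = 3/4
= 0.75


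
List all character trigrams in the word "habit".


Word: "habit" (length 5)
Number of trigrams = 5 - 3 + 1 = 3
  Position 0: "hab"
  Position 1: "abi"
  Position 2: "bit"
Trigrams = "hab", "abi", "bit"


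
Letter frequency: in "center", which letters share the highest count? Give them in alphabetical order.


Word: "center"
Letter counts:
  'c': 1
  'e': 2
  'n': 1
  'r': 1
  't': 1
Maximum count = 2
Most frequent = 'e' (2 times each)


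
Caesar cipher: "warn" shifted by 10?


Word: "warn"
Shift: 10
Each letter → (letter + shift) mod 26:
  'w' (22) + 10 = 6 → 'g'
  'a' (0) + 10 = 10 → 'k'
  'r' (17) + 10 = 1 → 'b'
  'n' (13) + 10 = 23 → 'x'
Result = "gkbx"


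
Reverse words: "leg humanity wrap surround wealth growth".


Original: "leg humanity wrap surround wealth growth"
Words (1..n): leg | humanity | wrap | surround | wealth | growth
Reversed (n..1): growth | wealth | surround | wrap | humanity | leg
Result = "growth wealth surround wrap humanity leg"


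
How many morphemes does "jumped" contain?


Word: "jumped"
Morphemes: jump + -ed
Each morpheme carries meaning
= 2 morphemes


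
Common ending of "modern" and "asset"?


Word 1: "modern"
Word 2: "asset"
Comparing from end:
  Pos -1: 'n' != 't' (stop)
LCS = "" (length 0)


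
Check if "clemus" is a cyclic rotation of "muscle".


Word: "muscle", Candidate: "clemus"
Method: check if candidate is substring of word+word
"musclemuscle" contains "clemus"? Yes
Is rotation = Yes


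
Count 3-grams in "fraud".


Word: "fraud" (length 5)
Number of 3-grams = length - 3 + 1 = 5 - 3 + 1
= 3


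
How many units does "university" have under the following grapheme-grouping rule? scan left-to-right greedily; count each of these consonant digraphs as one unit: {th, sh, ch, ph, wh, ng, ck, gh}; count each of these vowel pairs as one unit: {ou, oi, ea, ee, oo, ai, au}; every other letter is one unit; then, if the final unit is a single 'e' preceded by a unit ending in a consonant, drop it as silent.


Word: "university" (10 letters)
Left-to-right scan:
  [1] 'u' (letter)
  [2] 'n' (letter)
  [3] 'i' (letter)
  [4] 'v' (letter)
  [5] 'e' (letter)
  [6] 'r' (letter)
  [7] 's' (letter)
  [8] 'i' (letter)
  [9] 't' (letter)
  [10] 'y' (letter)
Units from scan: 10
Sound units = 10 units


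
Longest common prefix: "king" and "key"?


Word 1: "king"
Word 2: "key"
Comparing from start:
  Pos 0: 'k' == 'k'
  Pos 1: 'i' != 'e' (stop)
LCP = "k" (length 1)


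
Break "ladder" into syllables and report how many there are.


Word: "ladder"
Syllable breakdown: lad · der
Counting: 2 parts
= 2 syllables


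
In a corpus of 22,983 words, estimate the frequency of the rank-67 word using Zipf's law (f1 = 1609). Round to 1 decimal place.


Zipf's law: f(r) = f(1) / r
f(1) = 1609
f(67) = 1609 / 67
= 24.0 occurrences


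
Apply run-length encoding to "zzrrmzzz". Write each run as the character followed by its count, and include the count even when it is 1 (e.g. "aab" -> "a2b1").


String: "zzrrmzzz"
Scanning for consecutive runs:
  'z' x 2
  'r' x 2
  'm' x 1
  'z' x 3
RLE = "z2r2m1z3"


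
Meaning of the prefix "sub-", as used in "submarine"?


Prefix: sub-
Example: submarine (sub- + marine)
Meaning = under / below


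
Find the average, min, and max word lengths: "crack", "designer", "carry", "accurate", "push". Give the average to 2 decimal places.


Lengths: "crack"=5, "designer"=8, "carry"=5, "accurate"=8, "push"=4
Sum = 30, Count = 5
Average = 30/5 = 6.00
= avg=6.00, min=4, max=8


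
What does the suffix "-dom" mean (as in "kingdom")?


Suffix: -dom
Example: kingdom = king + -dom
Meaning = state / realm


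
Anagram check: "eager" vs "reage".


Word 1: "eager" → sorted: aeegr
Word 2: "reage" → sorted: aeegr
Same letters? aeegr == aeegr
Anagram = Yes


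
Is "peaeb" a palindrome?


Word: "peaeb"
Reversed: "beaep"
Forward == Backward? peaeb != beaep
Palindrome = No


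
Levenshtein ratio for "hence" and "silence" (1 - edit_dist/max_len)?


Word 1: "hence" (length 5)
Word 2: "silence" (length 7)
One optimal edit sequence:
  1. insert 's'  (+1)
  2. insert 'i'  (+1)
  3. substitute 'h' -> 'l'  (+1)
  4. keep 'e'
  5. keep 'n'
  6. keep 'c'
  7. keep 'e'
Edit distance = 3
Max length = max(5, 7) = 7
Similarity = 1 - 3/7
= 0.5714


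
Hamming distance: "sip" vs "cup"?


Comparing character by character (same length = 3):
  Pos 0: 's' vs 'c' !=
  Pos 1: 'i' vs 'u' !=
  Pos 2: 'p' vs 'p' =
Hamming distance = 2


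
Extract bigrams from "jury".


Word: "jury" (length 4)
Number of bigrams = 4 - 2 + 1 = 3
  Position 0: "ju"
  Position 1: "ur"
  Position 2: "ry"
Bigrams = "ju", "ur", "ry"


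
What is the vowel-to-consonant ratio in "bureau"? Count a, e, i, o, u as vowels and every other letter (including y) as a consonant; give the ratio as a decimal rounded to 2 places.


Word: "bureau"
Vowels (a,e,i,o,u): 4
Consonants: 2
Ratio = 4/2
= 2.00


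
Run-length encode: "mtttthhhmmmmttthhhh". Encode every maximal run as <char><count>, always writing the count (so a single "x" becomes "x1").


String: "mtttthhhmmmmttthhhh"
Scanning for consecutive runs:
  'm' x 1
  't' x 4
  'h' x 3
  'm' x 4
  't' x 3
  'h' x 4
RLE = "m1t4h3m4t3h4"


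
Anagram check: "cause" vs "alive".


Word 1: "cause" → sorted: acesu
Word 2: "alive" → sorted: aeilv
Same letters? acesu != aeilv
Anagram = No


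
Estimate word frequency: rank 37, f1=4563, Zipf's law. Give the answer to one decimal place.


Zipf's law: f(r) = f(1) / r
f(1) = 4563
f(37) = 4563 / 37
= 123.3 occurrences


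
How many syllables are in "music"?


Word: "music"
Syllable breakdown: mu · sic
Counting: 2 parts
= 2 syllables
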